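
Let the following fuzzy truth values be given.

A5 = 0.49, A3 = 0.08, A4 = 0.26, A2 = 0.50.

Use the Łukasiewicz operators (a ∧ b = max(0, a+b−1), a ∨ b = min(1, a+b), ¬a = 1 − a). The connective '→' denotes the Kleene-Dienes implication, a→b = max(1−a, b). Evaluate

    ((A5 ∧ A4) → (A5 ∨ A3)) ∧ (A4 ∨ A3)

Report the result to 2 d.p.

A5 ∧ A4 = max(0, a+b−1) on (0.49, 0.26) = 0.00
A5 ∨ A3 = min(1, a+b) on (0.49, 0.08) = 0.57
(A5 ∧ A4) → (A5 ∨ A3)  [Kleene-Dienes: max(1−a, b)] with a=0.00, b=0.57 → 1.00
A4 ∨ A3 = min(1, a+b) on (0.26, 0.08) = 0.34
((A5 ∧ A4) → (A5 ∨ A3)) ∧ (A4 ∨ A3) = max(0, a+b−1) on (1.00, 0.34) = 0.34

0.34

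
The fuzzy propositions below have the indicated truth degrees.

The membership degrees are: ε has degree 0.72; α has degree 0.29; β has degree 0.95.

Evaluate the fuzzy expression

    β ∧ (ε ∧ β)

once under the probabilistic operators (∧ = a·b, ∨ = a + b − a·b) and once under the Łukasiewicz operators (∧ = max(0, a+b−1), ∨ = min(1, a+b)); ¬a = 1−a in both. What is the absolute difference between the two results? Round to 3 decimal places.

0.030

Under probabilistic:
  ε ∧ β = a·b on (0.7200, 0.9500) = 0.6840
  β ∧ (ε ∧ β) = a·b on (0.9500, 0.6840) = 0.6498
  → value = 0.6498
Under Łukasiewicz:
  ε ∧ β = max(0, a+b−1) on (0.72, 0.95) = 0.67
  β ∧ (ε ∧ β) = max(0, a+b−1) on (0.95, 0.67) = 0.62
  → value = 0.6200
|0.6498 − 0.6200| = 0.030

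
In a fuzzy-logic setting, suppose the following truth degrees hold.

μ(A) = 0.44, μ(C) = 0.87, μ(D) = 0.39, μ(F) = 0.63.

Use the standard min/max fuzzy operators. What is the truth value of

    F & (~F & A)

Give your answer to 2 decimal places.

~F = 1 − 0.63 = 0.37
~F & A = min(a, b) on (0.37, 0.44) = 0.37
F & (~F & A) = min(a, b) on (0.63, 0.37) = 0.37

0.37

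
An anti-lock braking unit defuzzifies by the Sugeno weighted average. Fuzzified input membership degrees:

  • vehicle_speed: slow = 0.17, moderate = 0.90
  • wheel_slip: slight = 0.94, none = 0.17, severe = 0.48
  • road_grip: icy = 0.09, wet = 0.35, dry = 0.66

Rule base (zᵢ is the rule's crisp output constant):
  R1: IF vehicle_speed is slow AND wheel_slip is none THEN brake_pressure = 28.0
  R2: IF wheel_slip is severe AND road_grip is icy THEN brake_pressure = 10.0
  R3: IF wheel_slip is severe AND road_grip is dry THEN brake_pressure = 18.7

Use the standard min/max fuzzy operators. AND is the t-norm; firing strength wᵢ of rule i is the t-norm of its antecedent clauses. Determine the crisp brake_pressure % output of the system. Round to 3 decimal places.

19.778

R1 (z=28.0): slow=0.17, none=0.17; AND[min(a, b)] → w = 0.17
R2 (z=10.0): severe=0.48, icy=0.09; AND[min(a, b)] → w = 0.09
R3 (z=18.7): severe=0.48, dry=0.66; AND[min(a, b)] → w = 0.48
Weighted average = (0.17·28.0 + 0.09·10.0 + 0.48·18.7) / (0.17 + 0.09 + 0.48)
  = 14.6360 / 0.7400 = 19.778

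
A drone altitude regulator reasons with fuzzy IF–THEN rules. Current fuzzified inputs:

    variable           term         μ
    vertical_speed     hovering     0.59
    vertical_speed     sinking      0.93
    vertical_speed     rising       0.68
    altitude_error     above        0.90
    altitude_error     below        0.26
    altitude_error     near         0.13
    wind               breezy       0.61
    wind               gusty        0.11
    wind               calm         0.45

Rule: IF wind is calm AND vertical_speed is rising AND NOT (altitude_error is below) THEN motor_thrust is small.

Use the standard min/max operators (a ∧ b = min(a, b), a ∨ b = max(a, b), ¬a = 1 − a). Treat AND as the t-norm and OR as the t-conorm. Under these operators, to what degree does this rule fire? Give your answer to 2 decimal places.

firing strength: calm=0.45, rising=0.68, ¬below=1−0.26=0.74; AND[min(a, b)] → w = 0.45

0.45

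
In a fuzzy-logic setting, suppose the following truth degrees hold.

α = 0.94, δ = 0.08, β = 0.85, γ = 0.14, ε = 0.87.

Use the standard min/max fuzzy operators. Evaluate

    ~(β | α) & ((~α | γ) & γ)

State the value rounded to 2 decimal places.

0.06

β | α = max(a, b) on (0.85, 0.94) = 0.94
~(β | α) = 1 − 0.94 = 0.06
~α = 1 − 0.94 = 0.06
~α | γ = max(a, b) on (0.06, 0.14) = 0.14
(~α | γ) & γ = min(a, b) on (0.14, 0.14) = 0.14
~(β | α) & ((~α | γ) & γ) = min(a, b) on (0.06, 0.14) = 0.06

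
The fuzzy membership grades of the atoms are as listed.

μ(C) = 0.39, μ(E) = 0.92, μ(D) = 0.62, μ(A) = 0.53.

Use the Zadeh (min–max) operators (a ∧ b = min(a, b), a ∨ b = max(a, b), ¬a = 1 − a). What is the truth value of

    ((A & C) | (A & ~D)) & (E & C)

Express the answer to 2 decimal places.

0.39

A & C = min(a, b) on (0.53, 0.39) = 0.39
~D = 1 − 0.62 = 0.38
A & ~D = min(a, b) on (0.53, 0.38) = 0.38
(A & C) | (A & ~D) = max(a, b) on (0.39, 0.38) = 0.39
E & C = min(a, b) on (0.92, 0.39) = 0.39
((A & C) | (A & ~D)) & (E & C) = min(a, b) on (0.39, 0.39) = 0.39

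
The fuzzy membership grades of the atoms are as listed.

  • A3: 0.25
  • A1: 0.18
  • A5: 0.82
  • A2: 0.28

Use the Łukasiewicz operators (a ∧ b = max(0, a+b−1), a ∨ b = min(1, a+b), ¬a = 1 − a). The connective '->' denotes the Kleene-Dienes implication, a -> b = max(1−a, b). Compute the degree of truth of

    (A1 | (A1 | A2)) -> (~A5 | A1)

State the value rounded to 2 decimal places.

0.36

A1 | A2 = min(1, a+b) on (0.18, 0.28) = 0.46
A1 | (A1 | A2) = min(1, a+b) on (0.18, 0.46) = 0.64
~A5 = 1 − 0.82 = 0.18
~A5 | A1 = min(1, a+b) on (0.18, 0.18) = 0.36
(A1 | (A1 | A2)) -> (~A5 | A1)  [Kleene-Dienes: max(1−a, b)] with a=0.64, b=0.36 → 0.36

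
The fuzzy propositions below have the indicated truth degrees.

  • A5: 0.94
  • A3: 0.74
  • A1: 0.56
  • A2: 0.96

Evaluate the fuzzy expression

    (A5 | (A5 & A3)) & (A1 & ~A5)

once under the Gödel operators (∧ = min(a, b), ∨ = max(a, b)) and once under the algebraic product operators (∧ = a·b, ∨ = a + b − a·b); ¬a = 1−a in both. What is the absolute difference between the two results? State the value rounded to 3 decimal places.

Under Gödel:
  A5 & A3 = min(a, b) on (0.94, 0.74) = 0.74
  A5 | (A5 & A3) = max(a, b) on (0.94, 0.74) = 0.94
  ~A5 = 1 − 0.94 = 0.06
  A1 & ~A5 = min(a, b) on (0.56, 0.06) = 0.06
  (A5 | (A5 & A3)) & (A1 & ~A5) = min(a, b) on (0.94, 0.06) = 0.06
  → value = 0.0600
Under algebraic product:
  A5 & A3 = a·b on (0.9400, 0.7400) = 0.6956
  A5 | (A5 & A3) = a + b − a·b on (0.9400, 0.6956) = 0.9817
  ~A5 = 1 − 0.9400 = 0.0600
  A1 & ~A5 = a·b on (0.5600, 0.0600) = 0.0336
  (A5 | (A5 & A3)) & (A1 & ~A5) = a·b on (0.9817, 0.0336) = 0.0330
  → value = 0.0330
|0.0600 − 0.0330| = 0.027

0.027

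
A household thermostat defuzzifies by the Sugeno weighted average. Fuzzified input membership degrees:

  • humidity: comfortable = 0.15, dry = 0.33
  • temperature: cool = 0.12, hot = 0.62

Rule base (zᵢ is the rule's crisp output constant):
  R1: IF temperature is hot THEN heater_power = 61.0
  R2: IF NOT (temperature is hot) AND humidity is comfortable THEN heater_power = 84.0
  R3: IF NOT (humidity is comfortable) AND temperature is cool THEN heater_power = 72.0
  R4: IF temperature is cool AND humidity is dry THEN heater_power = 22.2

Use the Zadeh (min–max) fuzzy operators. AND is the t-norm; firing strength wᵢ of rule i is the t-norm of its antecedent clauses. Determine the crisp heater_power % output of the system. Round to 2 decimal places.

R1 (z=61.0): hot=0.62 → w = 0.62
R2 (z=84.0): ¬hot=1−0.62=0.38, comfortable=0.15; AND[min(a, b)] → w = 0.15
R3 (z=72.0): ¬comfortable=1−0.15=0.85, cool=0.12; AND[min(a, b)] → w = 0.12
R4 (z=22.2): cool=0.12, dry=0.33; AND[min(a, b)] → w = 0.12
Weighted average = (0.62·61.0 + 0.15·84.0 + 0.12·72.0 + 0.12·22.2) / (0.62 + 0.15 + 0.12 + 0.12)
  = 61.7240 / 1.0100 = 61.11

61.11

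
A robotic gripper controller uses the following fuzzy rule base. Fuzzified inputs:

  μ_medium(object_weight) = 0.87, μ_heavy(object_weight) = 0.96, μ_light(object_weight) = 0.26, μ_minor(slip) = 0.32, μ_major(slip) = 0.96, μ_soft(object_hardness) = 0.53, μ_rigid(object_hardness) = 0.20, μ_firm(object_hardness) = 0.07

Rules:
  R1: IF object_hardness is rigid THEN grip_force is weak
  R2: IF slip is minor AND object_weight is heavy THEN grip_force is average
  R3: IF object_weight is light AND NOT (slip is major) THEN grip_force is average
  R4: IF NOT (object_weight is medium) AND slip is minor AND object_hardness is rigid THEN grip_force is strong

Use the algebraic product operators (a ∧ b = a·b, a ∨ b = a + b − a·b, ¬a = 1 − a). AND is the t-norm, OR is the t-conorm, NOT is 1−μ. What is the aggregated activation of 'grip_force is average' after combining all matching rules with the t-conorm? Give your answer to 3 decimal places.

R1: rigid=0.20 → w = 0.2000
R2: minor=0.32, heavy=0.96; AND[a·b] → w = 0.3072
R3: light=0.26, ¬major=1−0.96=0.04; AND[a·b] → w = 0.0104
R4: ¬medium=1−0.87=0.13, minor=0.32, rigid=0.20; AND[a·b] → w = 0.0083
Rules with consequent 'average': {R2, R3} → strengths 0.3072, 0.0104
Aggregate via t-conorm [a + b − a·b]: 0.3144

0.314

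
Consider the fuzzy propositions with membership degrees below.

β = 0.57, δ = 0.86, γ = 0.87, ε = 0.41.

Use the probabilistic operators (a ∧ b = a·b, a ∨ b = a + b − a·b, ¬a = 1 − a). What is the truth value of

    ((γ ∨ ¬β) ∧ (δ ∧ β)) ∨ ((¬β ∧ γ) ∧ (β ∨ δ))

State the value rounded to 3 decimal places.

0.646

¬β = 1 − 0.5700 = 0.4300
γ ∨ ¬β = a + b − a·b on (0.8700, 0.4300) = 0.9259
δ ∧ β = a·b on (0.8600, 0.5700) = 0.4902
(γ ∨ ¬β) ∧ (δ ∧ β) = a·b on (0.9259, 0.4902) = 0.4539
¬β = 1 − 0.5700 = 0.4300
¬β ∧ γ = a·b on (0.4300, 0.8700) = 0.3741
β ∨ δ = a + b − a·b on (0.5700, 0.8600) = 0.9398
(¬β ∧ γ) ∧ (β ∨ δ) = a·b on (0.3741, 0.9398) = 0.3516
((γ ∨ ¬β) ∧ (δ ∧ β)) ∨ ((¬β ∧ γ) ∧ (β ∨ δ)) = a + b − a·b on (0.4539, 0.3516) = 0.6459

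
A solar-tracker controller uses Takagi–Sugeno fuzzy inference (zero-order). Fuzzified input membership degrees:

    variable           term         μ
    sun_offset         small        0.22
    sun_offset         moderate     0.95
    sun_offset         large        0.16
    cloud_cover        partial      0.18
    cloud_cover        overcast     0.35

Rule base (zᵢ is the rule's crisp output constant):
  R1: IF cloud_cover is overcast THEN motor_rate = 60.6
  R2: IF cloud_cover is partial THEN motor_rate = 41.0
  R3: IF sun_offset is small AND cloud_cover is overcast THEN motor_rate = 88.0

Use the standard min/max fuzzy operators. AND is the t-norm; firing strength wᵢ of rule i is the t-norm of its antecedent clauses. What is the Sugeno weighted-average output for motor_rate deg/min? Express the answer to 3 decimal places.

R1 (z=60.6): overcast=0.35 → w = 0.35
R2 (z=41.0): partial=0.18 → w = 0.18
R3 (z=88.0): small=0.22, overcast=0.35; AND[min(a, b)] → w = 0.22
Weighted average = (0.35·60.6 + 0.18·41.0 + 0.22·88.0) / (0.35 + 0.18 + 0.22)
  = 47.9500 / 0.7500 = 63.933

63.933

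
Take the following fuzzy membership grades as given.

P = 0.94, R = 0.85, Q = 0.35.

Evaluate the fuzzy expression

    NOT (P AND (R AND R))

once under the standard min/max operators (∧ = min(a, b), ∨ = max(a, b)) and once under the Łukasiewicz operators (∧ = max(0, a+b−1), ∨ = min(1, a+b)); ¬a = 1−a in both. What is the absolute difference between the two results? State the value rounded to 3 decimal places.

Under standard min/max:
  R AND R = min(a, b) on (0.85, 0.85) = 0.85
  P AND (R AND R) = min(a, b) on (0.94, 0.85) = 0.85
  NOT (P AND (R AND R)) = 1 − 0.85 = 0.15
  → value = 0.1500
Under Łukasiewicz:
  R AND R = max(0, a+b−1) on (0.85, 0.85) = 0.70
  P AND (R AND R) = max(0, a+b−1) on (0.94, 0.70) = 0.64
  NOT (P AND (R AND R)) = 1 − 0.64 = 0.36
  → value = 0.3600
|0.1500 − 0.3600| = 0.210

0.210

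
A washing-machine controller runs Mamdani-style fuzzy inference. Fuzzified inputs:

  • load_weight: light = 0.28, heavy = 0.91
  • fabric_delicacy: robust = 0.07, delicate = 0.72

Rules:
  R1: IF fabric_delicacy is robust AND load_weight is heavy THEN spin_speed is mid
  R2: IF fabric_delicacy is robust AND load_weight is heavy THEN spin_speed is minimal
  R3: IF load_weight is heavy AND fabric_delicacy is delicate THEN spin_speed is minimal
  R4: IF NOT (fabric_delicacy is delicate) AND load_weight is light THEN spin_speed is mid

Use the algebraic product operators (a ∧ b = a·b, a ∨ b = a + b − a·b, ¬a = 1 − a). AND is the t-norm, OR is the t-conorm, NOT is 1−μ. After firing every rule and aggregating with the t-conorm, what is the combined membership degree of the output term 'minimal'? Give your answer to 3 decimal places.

R1: robust=0.07, heavy=0.91; AND[a·b] → w = 0.0637
R2: robust=0.07, heavy=0.91; AND[a·b] → w = 0.0637
R3: heavy=0.91, delicate=0.72; AND[a·b] → w = 0.6552
R4: ¬delicate=1−0.72=0.28, light=0.28; AND[a·b] → w = 0.0784
Rules with consequent 'minimal': {R2, R3} → strengths 0.0637, 0.6552
Aggregate via t-conorm [a + b − a·b]: 0.6772

0.677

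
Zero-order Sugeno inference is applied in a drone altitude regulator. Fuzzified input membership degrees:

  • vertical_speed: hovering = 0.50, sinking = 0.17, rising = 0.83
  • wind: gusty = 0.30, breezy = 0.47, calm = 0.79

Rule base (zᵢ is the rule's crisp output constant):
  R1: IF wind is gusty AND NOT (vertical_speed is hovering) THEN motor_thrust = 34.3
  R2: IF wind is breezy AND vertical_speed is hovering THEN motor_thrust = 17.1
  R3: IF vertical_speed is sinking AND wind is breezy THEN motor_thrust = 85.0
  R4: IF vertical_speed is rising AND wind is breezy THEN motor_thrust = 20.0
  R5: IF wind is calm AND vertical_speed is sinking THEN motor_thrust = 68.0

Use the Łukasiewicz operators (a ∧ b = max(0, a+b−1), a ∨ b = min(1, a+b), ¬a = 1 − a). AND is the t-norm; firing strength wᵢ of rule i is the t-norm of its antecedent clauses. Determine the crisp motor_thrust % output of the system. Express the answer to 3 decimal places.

20.000

R1 (z=34.3): gusty=0.30, ¬hovering=1−0.50=0.50; AND[max(0, a+b−1)] → w = 0.00
R2 (z=17.1): breezy=0.47, hovering=0.50; AND[max(0, a+b−1)] → w = 0.00
R3 (z=85.0): sinking=0.17, breezy=0.47; AND[max(0, a+b−1)] → w = 0.00
R4 (z=20.0): rising=0.83, breezy=0.47; AND[max(0, a+b−1)] → w = 0.30
R5 (z=68.0): calm=0.79, sinking=0.17; AND[max(0, a+b−1)] → w = 0.00
Weighted average = (0.00·34.3 + 0.00·17.1 + 0.00·85.0 + 0.30·20.0 + 0.00·68.0) / (0.00 + 0.00 + 0.00 + 0.30 + 0.00)
  = 6.0000 / 0.3000 = 20.000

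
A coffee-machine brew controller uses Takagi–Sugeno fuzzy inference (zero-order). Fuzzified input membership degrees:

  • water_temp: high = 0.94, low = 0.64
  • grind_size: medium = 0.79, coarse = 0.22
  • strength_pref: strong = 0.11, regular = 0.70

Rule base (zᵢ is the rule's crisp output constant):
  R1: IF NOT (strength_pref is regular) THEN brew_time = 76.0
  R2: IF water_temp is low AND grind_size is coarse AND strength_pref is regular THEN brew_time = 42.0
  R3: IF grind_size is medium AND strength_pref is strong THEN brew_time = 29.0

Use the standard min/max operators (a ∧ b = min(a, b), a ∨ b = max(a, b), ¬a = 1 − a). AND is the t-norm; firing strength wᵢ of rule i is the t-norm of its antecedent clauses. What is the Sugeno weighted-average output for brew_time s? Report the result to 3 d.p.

R1 (z=76.0): ¬regular=1−0.70=0.30 → w = 0.30
R2 (z=42.0): low=0.64, coarse=0.22, regular=0.70; AND[min(a, b)] → w = 0.22
R3 (z=29.0): medium=0.79, strong=0.11; AND[min(a, b)] → w = 0.11
Weighted average = (0.30·76.0 + 0.22·42.0 + 0.11·29.0) / (0.30 + 0.22 + 0.11)
  = 35.2300 / 0.6300 = 55.921

55.921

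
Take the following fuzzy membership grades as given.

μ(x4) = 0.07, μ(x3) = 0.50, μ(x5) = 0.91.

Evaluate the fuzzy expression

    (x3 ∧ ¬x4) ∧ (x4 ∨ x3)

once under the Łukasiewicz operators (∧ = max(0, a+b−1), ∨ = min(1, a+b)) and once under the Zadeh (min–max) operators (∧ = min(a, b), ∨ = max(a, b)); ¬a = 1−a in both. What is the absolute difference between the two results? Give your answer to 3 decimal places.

Under Łukasiewicz:
  ¬x4 = 1 − 0.07 = 0.93
  x3 ∧ ¬x4 = max(0, a+b−1) on (0.50, 0.93) = 0.43
  x4 ∨ x3 = min(1, a+b) on (0.07, 0.50) = 0.57
  (x3 ∧ ¬x4) ∧ (x4 ∨ x3) = max(0, a+b−1) on (0.43, 0.57) = 0.00
  → value = 0.0000
Under Zadeh (min–max):
  ¬x4 = 1 − 0.07 = 0.93
  x3 ∧ ¬x4 = min(a, b) on (0.50, 0.93) = 0.50
  x4 ∨ x3 = max(a, b) on (0.07, 0.50) = 0.50
  (x3 ∧ ¬x4) ∧ (x4 ∨ x3) = min(a, b) on (0.50, 0.50) = 0.50
  → value = 0.5000
|0.0000 − 0.5000| = 0.500

0.500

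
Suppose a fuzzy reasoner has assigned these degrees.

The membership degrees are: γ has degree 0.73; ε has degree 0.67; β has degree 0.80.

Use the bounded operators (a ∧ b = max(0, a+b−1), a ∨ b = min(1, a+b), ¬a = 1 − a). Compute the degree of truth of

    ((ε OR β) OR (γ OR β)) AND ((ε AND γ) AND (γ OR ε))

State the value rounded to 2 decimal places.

0.40

ε OR β = min(1, a+b) on (0.67, 0.80) = 1.00
γ OR β = min(1, a+b) on (0.73, 0.80) = 1.00
(ε OR β) OR (γ OR β) = min(1, a+b) on (1.00, 1.00) = 1.00
ε AND γ = max(0, a+b−1) on (0.67, 0.73) = 0.40
γ OR ε = min(1, a+b) on (0.73, 0.67) = 1.00
(ε AND γ) AND (γ OR ε) = max(0, a+b−1) on (0.40, 1.00) = 0.40
((ε OR β) OR (γ OR β)) AND ((ε AND γ) AND (γ OR ε)) = max(0, a+b−1) on (1.00, 0.40) = 0.40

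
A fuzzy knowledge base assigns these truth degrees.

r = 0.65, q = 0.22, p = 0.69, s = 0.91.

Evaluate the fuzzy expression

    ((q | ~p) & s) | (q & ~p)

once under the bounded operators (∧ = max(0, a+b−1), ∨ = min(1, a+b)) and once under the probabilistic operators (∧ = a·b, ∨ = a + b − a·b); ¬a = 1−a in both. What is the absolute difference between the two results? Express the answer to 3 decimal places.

Under bounded:
  ~p = 1 − 0.69 = 0.31
  q | ~p = min(1, a+b) on (0.22, 0.31) = 0.53
  (q | ~p) & s = max(0, a+b−1) on (0.53, 0.91) = 0.44
  ~p = 1 − 0.69 = 0.31
  q & ~p = max(0, a+b−1) on (0.22, 0.31) = 0.00
  ((q | ~p) & s) | (q & ~p) = min(1, a+b) on (0.44, 0.00) = 0.44
  → value = 0.4400
Under probabilistic:
  ~p = 1 − 0.6900 = 0.3100
  q | ~p = a + b − a·b on (0.2200, 0.3100) = 0.4618
  (q | ~p) & s = a·b on (0.4618, 0.9100) = 0.4202
  ~p = 1 − 0.6900 = 0.3100
  q & ~p = a·b on (0.2200, 0.3100) = 0.0682
  ((q | ~p) & s) | (q & ~p) = a + b − a·b on (0.4202, 0.0682) = 0.4598
  → value = 0.4598
|0.4400 − 0.4598| = 0.020

0.020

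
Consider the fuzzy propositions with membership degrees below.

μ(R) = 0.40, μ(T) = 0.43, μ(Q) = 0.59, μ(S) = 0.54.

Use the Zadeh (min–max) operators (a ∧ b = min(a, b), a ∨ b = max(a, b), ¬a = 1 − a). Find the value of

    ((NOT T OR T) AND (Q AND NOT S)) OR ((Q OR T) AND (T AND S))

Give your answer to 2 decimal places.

NOT T = 1 − 0.43 = 0.57
NOT T OR T = max(a, b) on (0.57, 0.43) = 0.57
NOT S = 1 − 0.54 = 0.46
Q AND NOT S = min(a, b) on (0.59, 0.46) = 0.46
(NOT T OR T) AND (Q AND NOT S) = min(a, b) on (0.57, 0.46) = 0.46
Q OR T = max(a, b) on (0.59, 0.43) = 0.59
T AND S = min(a, b) on (0.43, 0.54) = 0.43
(Q OR T) AND (T AND S) = min(a, b) on (0.59, 0.43) = 0.43
((NOT T OR T) AND (Q AND NOT S)) OR ((Q OR T) AND (T AND S)) = max(a, b) on (0.46, 0.43) = 0.46

0.46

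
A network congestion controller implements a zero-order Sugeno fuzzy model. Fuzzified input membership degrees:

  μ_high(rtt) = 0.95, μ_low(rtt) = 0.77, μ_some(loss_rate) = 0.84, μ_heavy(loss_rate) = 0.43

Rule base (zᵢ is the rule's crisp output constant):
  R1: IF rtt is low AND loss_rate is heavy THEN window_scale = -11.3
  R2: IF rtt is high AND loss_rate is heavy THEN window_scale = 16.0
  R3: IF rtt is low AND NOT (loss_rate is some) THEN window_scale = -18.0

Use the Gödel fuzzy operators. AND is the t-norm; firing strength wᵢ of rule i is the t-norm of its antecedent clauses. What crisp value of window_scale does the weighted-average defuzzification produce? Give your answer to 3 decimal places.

R1 (z=-11.3): low=0.77, heavy=0.43; AND[min(a, b)] → w = 0.43
R2 (z=16.0): high=0.95, heavy=0.43; AND[min(a, b)] → w = 0.43
R3 (z=-18.0): low=0.77, ¬some=1−0.84=0.16; AND[min(a, b)] → w = 0.16
Weighted average = (0.43·-11.3 + 0.43·16.0 + 0.16·-18.0) / (0.43 + 0.43 + 0.16)
  = -0.8590 / 1.0200 = -0.842

-0.842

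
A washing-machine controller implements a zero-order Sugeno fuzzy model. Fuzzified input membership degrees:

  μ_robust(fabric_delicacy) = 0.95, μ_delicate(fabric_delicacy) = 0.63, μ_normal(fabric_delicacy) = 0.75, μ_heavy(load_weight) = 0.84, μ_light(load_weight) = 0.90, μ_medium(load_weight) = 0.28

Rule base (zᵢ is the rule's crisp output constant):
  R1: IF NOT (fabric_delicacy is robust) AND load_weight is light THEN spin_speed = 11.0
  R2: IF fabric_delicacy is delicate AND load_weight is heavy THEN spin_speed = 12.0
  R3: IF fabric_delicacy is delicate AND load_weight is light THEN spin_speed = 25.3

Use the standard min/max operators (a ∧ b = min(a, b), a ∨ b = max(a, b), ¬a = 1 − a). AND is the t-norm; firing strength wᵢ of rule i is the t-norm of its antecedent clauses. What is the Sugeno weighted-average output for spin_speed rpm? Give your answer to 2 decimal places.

18.36

R1 (z=11.0): ¬robust=1−0.95=0.05, light=0.90; AND[min(a, b)] → w = 0.05
R2 (z=12.0): delicate=0.63, heavy=0.84; AND[min(a, b)] → w = 0.63
R3 (z=25.3): delicate=0.63, light=0.90; AND[min(a, b)] → w = 0.63
Weighted average = (0.05·11.0 + 0.63·12.0 + 0.63·25.3) / (0.05 + 0.63 + 0.63)
  = 24.0490 / 1.3100 = 18.36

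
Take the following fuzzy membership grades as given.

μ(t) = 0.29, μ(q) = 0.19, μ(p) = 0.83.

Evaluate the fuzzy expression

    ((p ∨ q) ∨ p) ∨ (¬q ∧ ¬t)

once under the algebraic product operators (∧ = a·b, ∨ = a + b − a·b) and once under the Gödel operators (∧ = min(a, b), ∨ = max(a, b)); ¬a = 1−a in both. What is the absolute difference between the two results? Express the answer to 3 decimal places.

0.160

Under algebraic product:
  p ∨ q = a + b − a·b on (0.8300, 0.1900) = 0.8623
  (p ∨ q) ∨ p = a + b − a·b on (0.8623, 0.8300) = 0.9766
  ¬q = 1 − 0.1900 = 0.8100
  ¬t = 1 − 0.2900 = 0.7100
  ¬q ∧ ¬t = a·b on (0.8100, 0.7100) = 0.5751
  ((p ∨ q) ∨ p) ∨ (¬q ∧ ¬t) = a + b − a·b on (0.9766, 0.5751) = 0.9901
  → value = 0.9901
Under Gödel:
  p ∨ q = max(a, b) on (0.83, 0.19) = 0.83
  (p ∨ q) ∨ p = max(a, b) on (0.83, 0.83) = 0.83
  ¬q = 1 − 0.19 = 0.81
  ¬t = 1 − 0.29 = 0.71
  ¬q ∧ ¬t = min(a, b) on (0.81, 0.71) = 0.71
  ((p ∨ q) ∨ p) ∨ (¬q ∧ ¬t) = max(a, b) on (0.83, 0.71) = 0.83
  → value = 0.8300
|0.9901 − 0.8300| = 0.160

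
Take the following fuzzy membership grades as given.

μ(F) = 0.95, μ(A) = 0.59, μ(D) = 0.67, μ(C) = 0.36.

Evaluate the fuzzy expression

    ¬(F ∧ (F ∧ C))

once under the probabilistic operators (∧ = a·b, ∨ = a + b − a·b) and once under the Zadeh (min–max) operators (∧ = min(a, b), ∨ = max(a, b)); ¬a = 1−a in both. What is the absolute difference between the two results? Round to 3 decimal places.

Under probabilistic:
  F ∧ C = a·b on (0.9500, 0.3600) = 0.3420
  F ∧ (F ∧ C) = a·b on (0.9500, 0.3420) = 0.3249
  ¬(F ∧ (F ∧ C)) = 1 − 0.3249 = 0.6751
  → value = 0.6751
Under Zadeh (min–max):
  F ∧ C = min(a, b) on (0.95, 0.36) = 0.36
  F ∧ (F ∧ C) = min(a, b) on (0.95, 0.36) = 0.36
  ¬(F ∧ (F ∧ C)) = 1 − 0.36 = 0.64
  → value = 0.6400
|0.6751 − 0.6400| = 0.035

0.035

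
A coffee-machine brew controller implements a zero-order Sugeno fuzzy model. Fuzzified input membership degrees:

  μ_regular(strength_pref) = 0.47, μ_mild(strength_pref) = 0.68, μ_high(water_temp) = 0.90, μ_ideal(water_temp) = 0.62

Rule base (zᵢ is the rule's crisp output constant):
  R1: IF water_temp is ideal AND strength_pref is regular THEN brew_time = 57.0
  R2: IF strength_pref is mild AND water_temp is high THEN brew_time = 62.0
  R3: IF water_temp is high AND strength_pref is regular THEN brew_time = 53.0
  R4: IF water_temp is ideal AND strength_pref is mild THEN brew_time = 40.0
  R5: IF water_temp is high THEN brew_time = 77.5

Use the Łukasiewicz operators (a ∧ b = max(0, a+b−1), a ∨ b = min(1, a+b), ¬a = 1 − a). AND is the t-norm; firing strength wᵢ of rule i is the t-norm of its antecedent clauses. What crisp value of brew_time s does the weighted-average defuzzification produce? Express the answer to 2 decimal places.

R1 (z=57.0): ideal=0.62, regular=0.47; AND[max(0, a+b−1)] → w = 0.09
R2 (z=62.0): mild=0.68, high=0.90; AND[max(0, a+b−1)] → w = 0.58
R3 (z=53.0): high=0.90, regular=0.47; AND[max(0, a+b−1)] → w = 0.37
R4 (z=40.0): ideal=0.62, mild=0.68; AND[max(0, a+b−1)] → w = 0.30
R5 (z=77.5): high=0.90 → w = 0.90
Weighted average = (0.09·57.0 + 0.58·62.0 + 0.37·53.0 + 0.30·40.0 + 0.90·77.5) / (0.09 + 0.58 + 0.37 + 0.30 + 0.90)
  = 142.4500 / 2.2400 = 63.59

63.59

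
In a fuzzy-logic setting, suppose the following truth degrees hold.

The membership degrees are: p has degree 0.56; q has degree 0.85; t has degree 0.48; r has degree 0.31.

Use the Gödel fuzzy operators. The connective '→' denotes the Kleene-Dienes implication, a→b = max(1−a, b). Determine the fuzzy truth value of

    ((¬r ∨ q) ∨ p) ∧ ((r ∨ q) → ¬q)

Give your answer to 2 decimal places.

¬r = 1 − 0.31 = 0.69
¬r ∨ q = max(a, b) on (0.69, 0.85) = 0.85
(¬r ∨ q) ∨ p = max(a, b) on (0.85, 0.56) = 0.85
r ∨ q = max(a, b) on (0.31, 0.85) = 0.85
¬q = 1 − 0.85 = 0.15
(r ∨ q) → ¬q  [Kleene-Dienes: max(1−a, b)] with a=0.85, b=0.15 → 0.15
((¬r ∨ q) ∨ p) ∧ ((r ∨ q) → ¬q) = min(a, b) on (0.85, 0.15) = 0.15

0.15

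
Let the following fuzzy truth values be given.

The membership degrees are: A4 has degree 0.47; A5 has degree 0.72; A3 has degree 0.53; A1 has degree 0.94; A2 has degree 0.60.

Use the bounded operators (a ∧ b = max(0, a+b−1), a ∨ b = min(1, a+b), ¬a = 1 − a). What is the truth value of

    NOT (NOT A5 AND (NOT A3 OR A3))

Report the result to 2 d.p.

NOT A5 = 1 − 0.72 = 0.28
NOT A3 = 1 − 0.53 = 0.47
NOT A3 OR A3 = min(1, a+b) on (0.47, 0.53) = 1.00
NOT A5 AND (NOT A3 OR A3) = max(0, a+b−1) on (0.28, 1.00) = 0.28
NOT (NOT A5 AND (NOT A3 OR A3)) = 1 − 0.28 = 0.72

0.72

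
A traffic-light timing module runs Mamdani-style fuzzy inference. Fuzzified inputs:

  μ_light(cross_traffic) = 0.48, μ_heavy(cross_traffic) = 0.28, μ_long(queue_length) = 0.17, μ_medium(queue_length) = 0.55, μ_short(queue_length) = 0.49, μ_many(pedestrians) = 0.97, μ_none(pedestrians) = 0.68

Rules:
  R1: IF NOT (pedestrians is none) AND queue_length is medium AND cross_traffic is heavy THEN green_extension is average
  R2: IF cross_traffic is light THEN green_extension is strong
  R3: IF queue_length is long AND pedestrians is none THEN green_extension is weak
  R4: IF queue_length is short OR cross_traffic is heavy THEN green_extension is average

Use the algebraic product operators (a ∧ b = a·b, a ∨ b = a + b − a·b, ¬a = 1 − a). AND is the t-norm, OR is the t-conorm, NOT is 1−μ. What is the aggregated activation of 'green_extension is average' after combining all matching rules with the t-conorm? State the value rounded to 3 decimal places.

R1: ¬none=1−0.68=0.32, medium=0.55, heavy=0.28; AND[a·b] → w = 0.0493
R2: light=0.48 → w = 0.4800
R3: long=0.17, none=0.68; AND[a·b] → w = 0.1156
R4: short=0.49, heavy=0.28; OR[a + b − a·b] → w = 0.6328
Rules with consequent 'average': {R1, R4} → strengths 0.0493, 0.6328
Aggregate via t-conorm [a + b − a·b]: 0.6509

0.651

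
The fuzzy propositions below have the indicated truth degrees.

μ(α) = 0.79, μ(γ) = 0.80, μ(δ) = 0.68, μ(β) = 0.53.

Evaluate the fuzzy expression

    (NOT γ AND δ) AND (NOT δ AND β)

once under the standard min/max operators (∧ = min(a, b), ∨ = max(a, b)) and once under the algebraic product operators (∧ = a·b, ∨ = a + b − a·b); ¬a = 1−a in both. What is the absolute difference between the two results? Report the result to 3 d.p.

Under standard min/max:
  NOT γ = 1 − 0.80 = 0.20
  NOT γ AND δ = min(a, b) on (0.20, 0.68) = 0.20
  NOT δ = 1 − 0.68 = 0.32
  NOT δ AND β = min(a, b) on (0.32, 0.53) = 0.32
  (NOT γ AND δ) AND (NOT δ AND β) = min(a, b) on (0.20, 0.32) = 0.20
  → value = 0.2000
Under algebraic product:
  NOT γ = 1 − 0.8000 = 0.2000
  NOT γ AND δ = a·b on (0.2000, 0.6800) = 0.1360
  NOT δ = 1 − 0.6800 = 0.3200
  NOT δ AND β = a·b on (0.3200, 0.5300) = 0.1696
  (NOT γ AND δ) AND (NOT δ AND β) = a·b on (0.1360, 0.1696) = 0.0231
  → value = 0.0231
|0.2000 − 0.0231| = 0.177

0.177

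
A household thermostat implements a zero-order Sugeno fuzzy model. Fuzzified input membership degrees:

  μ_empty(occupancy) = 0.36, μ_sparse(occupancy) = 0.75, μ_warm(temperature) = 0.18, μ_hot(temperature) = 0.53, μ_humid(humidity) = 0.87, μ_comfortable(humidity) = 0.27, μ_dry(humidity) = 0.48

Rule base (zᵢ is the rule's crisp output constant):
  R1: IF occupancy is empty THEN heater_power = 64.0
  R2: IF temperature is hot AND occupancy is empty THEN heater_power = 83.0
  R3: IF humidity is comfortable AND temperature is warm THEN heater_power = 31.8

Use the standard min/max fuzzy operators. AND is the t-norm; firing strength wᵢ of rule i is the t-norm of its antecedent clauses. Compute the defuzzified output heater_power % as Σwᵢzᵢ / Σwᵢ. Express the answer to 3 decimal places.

R1 (z=64.0): empty=0.36 → w = 0.36
R2 (z=83.0): hot=0.53, empty=0.36; AND[min(a, b)] → w = 0.36
R3 (z=31.8): comfortable=0.27, warm=0.18; AND[min(a, b)] → w = 0.18
Weighted average = (0.36·64.0 + 0.36·83.0 + 0.18·31.8) / (0.36 + 0.36 + 0.18)
  = 58.6440 / 0.9000 = 65.160

65.160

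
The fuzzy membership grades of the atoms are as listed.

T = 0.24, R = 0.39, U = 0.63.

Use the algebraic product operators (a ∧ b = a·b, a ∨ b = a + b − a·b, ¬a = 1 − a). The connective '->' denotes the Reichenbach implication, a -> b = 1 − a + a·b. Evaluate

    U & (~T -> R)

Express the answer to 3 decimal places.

0.338

~T = 1 − 0.2400 = 0.7600
~T -> R  [Reichenbach: 1 − a + a·b] with a=0.7600, b=0.3900 → 0.5364
U & (~T -> R) = a·b on (0.6300, 0.5364) = 0.3379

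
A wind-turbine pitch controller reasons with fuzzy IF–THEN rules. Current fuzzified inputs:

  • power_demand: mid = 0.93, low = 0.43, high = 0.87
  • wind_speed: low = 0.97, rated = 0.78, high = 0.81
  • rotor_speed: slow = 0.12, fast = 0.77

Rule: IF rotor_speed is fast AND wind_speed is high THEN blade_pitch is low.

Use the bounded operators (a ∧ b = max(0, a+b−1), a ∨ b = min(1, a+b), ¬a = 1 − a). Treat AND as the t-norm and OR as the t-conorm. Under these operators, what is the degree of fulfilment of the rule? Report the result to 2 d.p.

0.58

firing strength: fast=0.77, high=0.81; AND[max(0, a+b−1)] → w = 0.58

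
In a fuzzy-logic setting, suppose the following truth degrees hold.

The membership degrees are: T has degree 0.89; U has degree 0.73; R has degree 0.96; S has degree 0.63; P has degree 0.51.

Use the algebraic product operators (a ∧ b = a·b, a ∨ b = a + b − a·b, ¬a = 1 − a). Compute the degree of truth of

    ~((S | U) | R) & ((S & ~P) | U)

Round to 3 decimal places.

0.003

S | U = a + b − a·b on (0.6300, 0.7300) = 0.9001
(S | U) | R = a + b − a·b on (0.9001, 0.9600) = 0.9960
~((S | U) | R) = 1 − 0.9960 = 0.0040
~P = 1 − 0.5100 = 0.4900
S & ~P = a·b on (0.6300, 0.4900) = 0.3087
(S & ~P) | U = a + b − a·b on (0.3087, 0.7300) = 0.8133
~((S | U) | R) & ((S & ~P) | U) = a·b on (0.0040, 0.8133) = 0.0033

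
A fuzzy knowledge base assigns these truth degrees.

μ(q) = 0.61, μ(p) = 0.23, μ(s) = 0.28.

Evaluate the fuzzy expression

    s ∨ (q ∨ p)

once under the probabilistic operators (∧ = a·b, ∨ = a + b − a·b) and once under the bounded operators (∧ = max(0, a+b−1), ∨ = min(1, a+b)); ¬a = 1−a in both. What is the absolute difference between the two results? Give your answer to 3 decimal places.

0.216

Under probabilistic:
  q ∨ p = a + b − a·b on (0.6100, 0.2300) = 0.6997
  s ∨ (q ∨ p) = a + b − a·b on (0.2800, 0.6997) = 0.7838
  → value = 0.7838
Under bounded:
  q ∨ p = min(1, a+b) on (0.61, 0.23) = 0.84
  s ∨ (q ∨ p) = min(1, a+b) on (0.28, 0.84) = 1.00
  → value = 1.0000
|0.7838 − 1.0000| = 0.216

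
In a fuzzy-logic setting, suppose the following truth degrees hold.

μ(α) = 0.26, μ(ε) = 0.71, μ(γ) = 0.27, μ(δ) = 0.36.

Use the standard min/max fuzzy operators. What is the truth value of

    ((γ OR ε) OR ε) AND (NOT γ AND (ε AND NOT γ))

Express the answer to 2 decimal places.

0.71

γ OR ε = max(a, b) on (0.27, 0.71) = 0.71
(γ OR ε) OR ε = max(a, b) on (0.71, 0.71) = 0.71
NOT γ = 1 − 0.27 = 0.73
NOT γ = 1 − 0.27 = 0.73
ε AND NOT γ = min(a, b) on (0.71, 0.73) = 0.71
NOT γ AND (ε AND NOT γ) = min(a, b) on (0.73, 0.71) = 0.71
((γ OR ε) OR ε) AND (NOT γ AND (ε AND NOT γ)) = min(a, b) on (0.71, 0.71) = 0.71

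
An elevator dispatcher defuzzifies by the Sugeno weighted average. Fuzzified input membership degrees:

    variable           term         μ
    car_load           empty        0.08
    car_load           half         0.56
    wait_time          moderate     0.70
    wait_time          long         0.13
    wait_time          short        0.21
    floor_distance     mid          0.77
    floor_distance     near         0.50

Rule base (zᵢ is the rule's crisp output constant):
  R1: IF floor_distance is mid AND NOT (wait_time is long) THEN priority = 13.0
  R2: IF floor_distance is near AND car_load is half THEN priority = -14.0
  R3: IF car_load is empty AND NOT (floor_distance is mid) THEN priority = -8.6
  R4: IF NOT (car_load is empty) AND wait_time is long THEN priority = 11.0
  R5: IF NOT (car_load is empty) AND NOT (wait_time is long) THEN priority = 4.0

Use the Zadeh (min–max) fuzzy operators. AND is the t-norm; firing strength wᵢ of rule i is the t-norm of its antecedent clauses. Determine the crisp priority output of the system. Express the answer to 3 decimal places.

R1 (z=13.0): mid=0.77, ¬long=1−0.13=0.87; AND[min(a, b)] → w = 0.77
R2 (z=-14.0): near=0.50, half=0.56; AND[min(a, b)] → w = 0.50
R3 (z=-8.6): empty=0.08, ¬mid=1−0.77=0.23; AND[min(a, b)] → w = 0.08
R4 (z=11.0): ¬empty=1−0.08=0.92, long=0.13; AND[min(a, b)] → w = 0.13
R5 (z=4.0): ¬empty=1−0.08=0.92, ¬long=1−0.13=0.87; AND[min(a, b)] → w = 0.87
Weighted average = (0.77·13.0 + 0.50·-14.0 + 0.08·-8.6 + 0.13·11.0 + 0.87·4.0) / (0.77 + 0.50 + 0.08 + 0.13 + 0.87)
  = 7.2320 / 2.3500 = 3.077

3.077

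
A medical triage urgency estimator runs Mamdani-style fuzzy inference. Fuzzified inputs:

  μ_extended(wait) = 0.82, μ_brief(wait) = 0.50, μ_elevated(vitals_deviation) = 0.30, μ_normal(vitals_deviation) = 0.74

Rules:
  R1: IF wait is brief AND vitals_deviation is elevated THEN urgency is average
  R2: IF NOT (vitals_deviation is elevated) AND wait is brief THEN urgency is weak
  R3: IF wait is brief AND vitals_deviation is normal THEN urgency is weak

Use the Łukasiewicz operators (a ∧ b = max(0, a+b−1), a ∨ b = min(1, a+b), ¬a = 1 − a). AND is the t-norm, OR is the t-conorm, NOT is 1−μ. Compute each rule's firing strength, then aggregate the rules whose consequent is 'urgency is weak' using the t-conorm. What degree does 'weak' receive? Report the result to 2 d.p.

R1: brief=0.50, elevated=0.30; AND[max(0, a+b−1)] → w = 0.00
R2: ¬elevated=1−0.30=0.70, brief=0.50; AND[max(0, a+b−1)] → w = 0.20
R3: brief=0.50, normal=0.74; AND[max(0, a+b−1)] → w = 0.24
Rules with consequent 'weak': {R2, R3} → strengths 0.20, 0.24
Aggregate via t-conorm [min(1, a+b)]: 0.44

0.44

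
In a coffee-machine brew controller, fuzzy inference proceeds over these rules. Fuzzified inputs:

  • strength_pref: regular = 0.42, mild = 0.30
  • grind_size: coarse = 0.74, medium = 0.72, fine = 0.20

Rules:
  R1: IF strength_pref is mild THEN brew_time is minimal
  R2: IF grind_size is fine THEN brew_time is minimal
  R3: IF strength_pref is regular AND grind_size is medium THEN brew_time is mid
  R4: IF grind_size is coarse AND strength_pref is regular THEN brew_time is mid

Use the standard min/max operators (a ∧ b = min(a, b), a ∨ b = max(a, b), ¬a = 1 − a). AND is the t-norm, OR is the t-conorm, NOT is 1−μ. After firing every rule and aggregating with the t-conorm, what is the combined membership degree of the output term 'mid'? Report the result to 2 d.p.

R1: mild=0.30 → w = 0.30
R2: fine=0.20 → w = 0.20
R3: regular=0.42, medium=0.72; AND[min(a, b)] → w = 0.42
R4: coarse=0.74, regular=0.42; AND[min(a, b)] → w = 0.42
Rules with consequent 'mid': {R3, R4} → strengths 0.42, 0.42
Aggregate via t-conorm [max(a, b)]: 0.42

0.42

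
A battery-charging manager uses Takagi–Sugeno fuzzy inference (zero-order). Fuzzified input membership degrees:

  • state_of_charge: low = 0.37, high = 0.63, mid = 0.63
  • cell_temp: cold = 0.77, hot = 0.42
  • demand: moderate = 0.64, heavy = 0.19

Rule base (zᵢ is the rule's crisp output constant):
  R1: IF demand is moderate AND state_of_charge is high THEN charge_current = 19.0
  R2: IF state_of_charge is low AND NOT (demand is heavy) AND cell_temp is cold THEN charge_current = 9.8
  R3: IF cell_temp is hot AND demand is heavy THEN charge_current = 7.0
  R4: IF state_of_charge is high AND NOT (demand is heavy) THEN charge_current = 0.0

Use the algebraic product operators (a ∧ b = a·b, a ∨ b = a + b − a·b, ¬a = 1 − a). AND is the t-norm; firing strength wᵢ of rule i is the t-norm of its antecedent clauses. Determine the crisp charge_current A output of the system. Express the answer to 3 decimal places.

8.562

R1 (z=19.0): moderate=0.64, high=0.63; AND[a·b] → w = 0.4032
R2 (z=9.8): low=0.37, ¬heavy=1−0.19=0.81, cold=0.77; AND[a·b] → w = 0.2308
R3 (z=7.0): hot=0.42, heavy=0.19; AND[a·b] → w = 0.0798
R4 (z=0.0): high=0.63, ¬heavy=1−0.19=0.81; AND[a·b] → w = 0.5103
Weighted average = (0.4032·19.0 + 0.2308·9.8 + 0.0798·7.0 + 0.5103·0.0) / (0.4032 + 0.2308 + 0.0798 + 0.5103)
  = 10.4809 / 1.2241 = 8.562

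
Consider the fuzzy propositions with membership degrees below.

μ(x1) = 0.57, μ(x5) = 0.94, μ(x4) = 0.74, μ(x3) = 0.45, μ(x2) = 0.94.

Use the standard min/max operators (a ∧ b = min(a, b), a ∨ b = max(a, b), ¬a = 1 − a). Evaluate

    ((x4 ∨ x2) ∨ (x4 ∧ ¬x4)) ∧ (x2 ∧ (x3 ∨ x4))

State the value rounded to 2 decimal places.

x4 ∨ x2 = max(a, b) on (0.74, 0.94) = 0.94
¬x4 = 1 − 0.74 = 0.26
x4 ∧ ¬x4 = min(a, b) on (0.74, 0.26) = 0.26
(x4 ∨ x2) ∨ (x4 ∧ ¬x4) = max(a, b) on (0.94, 0.26) = 0.94
x3 ∨ x4 = max(a, b) on (0.45, 0.74) = 0.74
x2 ∧ (x3 ∨ x4) = min(a, b) on (0.94, 0.74) = 0.74
((x4 ∨ x2) ∨ (x4 ∧ ¬x4)) ∧ (x2 ∧ (x3 ∨ x4)) = min(a, b) on (0.94, 0.74) = 0.74

0.74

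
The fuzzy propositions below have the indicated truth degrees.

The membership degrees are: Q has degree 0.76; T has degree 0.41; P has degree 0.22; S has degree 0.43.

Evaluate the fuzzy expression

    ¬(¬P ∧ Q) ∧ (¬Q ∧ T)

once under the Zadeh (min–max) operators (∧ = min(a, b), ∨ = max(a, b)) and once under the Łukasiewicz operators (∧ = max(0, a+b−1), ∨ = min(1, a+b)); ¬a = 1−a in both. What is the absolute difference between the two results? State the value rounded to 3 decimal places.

0.240

Under Zadeh (min–max):
  ¬P = 1 − 0.22 = 0.78
  ¬P ∧ Q = min(a, b) on (0.78, 0.76) = 0.76
  ¬(¬P ∧ Q) = 1 − 0.76 = 0.24
  ¬Q = 1 − 0.76 = 0.24
  ¬Q ∧ T = min(a, b) on (0.24, 0.41) = 0.24
  ¬(¬P ∧ Q) ∧ (¬Q ∧ T) = min(a, b) on (0.24, 0.24) = 0.24
  → value = 0.2400
Under Łukasiewicz:
  ¬P = 1 − 0.22 = 0.78
  ¬P ∧ Q = max(0, a+b−1) on (0.78, 0.76) = 0.54
  ¬(¬P ∧ Q) = 1 − 0.54 = 0.46
  ¬Q = 1 − 0.76 = 0.24
  ¬Q ∧ T = max(0, a+b−1) on (0.24, 0.41) = 0.00
  ¬(¬P ∧ Q) ∧ (¬Q ∧ T) = max(0, a+b−1) on (0.46, 0.00) = 0.00
  → value = 0.0000
|0.2400 − 0.0000| = 0.240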